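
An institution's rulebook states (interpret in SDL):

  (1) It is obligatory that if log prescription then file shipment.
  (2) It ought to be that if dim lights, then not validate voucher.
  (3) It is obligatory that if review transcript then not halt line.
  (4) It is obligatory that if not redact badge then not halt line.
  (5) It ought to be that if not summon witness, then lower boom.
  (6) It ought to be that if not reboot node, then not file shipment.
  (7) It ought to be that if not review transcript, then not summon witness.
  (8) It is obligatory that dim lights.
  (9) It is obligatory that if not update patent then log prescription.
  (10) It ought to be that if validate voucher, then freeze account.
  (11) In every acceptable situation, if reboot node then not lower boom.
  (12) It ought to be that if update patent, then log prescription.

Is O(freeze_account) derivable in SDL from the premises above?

No

Premise 10 is O(validate_voucher → freeze_account), but O(validate_voucher) is not derivable from the premises, so it does not yield O(freeze_account).
No other premise forces O(freeze_account). An ideal world satisfying every premise can still have freeze_account false, so O(freeze_account) is not derivable.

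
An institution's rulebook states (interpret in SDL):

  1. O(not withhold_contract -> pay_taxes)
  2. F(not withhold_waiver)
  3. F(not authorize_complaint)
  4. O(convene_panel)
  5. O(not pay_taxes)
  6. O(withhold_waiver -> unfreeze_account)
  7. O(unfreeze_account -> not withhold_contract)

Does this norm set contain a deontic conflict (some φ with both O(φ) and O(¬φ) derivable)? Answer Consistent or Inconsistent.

Premise 2 is F(not withhold_waiver), i.e. O(withhold_waiver).
Premise 6 is O(withhold_waiver -> unfreeze_account); since O(withhold_waiver), deontic closure gives O(unfreeze_account).
Premise 7 is O(unfreeze_account -> not withhold_contract); since O(unfreeze_account), deontic closure gives O(not withhold_contract).
With premise 1, O(not withhold_contract -> pay_taxes), the K-axiom yields O(pay_taxes).
But premise 5 directly asserts O(not pay_taxes).
We now have both O(pay_taxes) and O(not pay_taxes) — pay_taxes is simultaneously obligatory and forbidden, violating the D-axiom.

Inconsistent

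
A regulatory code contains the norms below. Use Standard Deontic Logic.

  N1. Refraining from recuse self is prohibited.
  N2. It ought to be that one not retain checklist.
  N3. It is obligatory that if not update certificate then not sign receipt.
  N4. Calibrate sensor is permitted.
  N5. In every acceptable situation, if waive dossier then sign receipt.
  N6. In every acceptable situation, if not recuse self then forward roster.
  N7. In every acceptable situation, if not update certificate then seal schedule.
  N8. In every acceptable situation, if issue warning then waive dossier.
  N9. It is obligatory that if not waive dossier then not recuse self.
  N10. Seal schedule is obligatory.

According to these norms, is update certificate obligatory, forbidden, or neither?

Obligatory

Premise 1, F(¬recuse_self), is equivalent to O(recuse_self).
Premise 9 is O(¬waive_dossier → ¬recuse_self); contrapositively O(recuse_self → waive_dossier). Since O(recuse_self) holds, K gives O(waive_dossier).
Premise 5 is O(waive_dossier → sign_receipt); since O(waive_dossier), deontic closure gives O(sign_receipt).
The contrapositive of premise 3 (O(¬update_certificate → ¬sign_receipt)) is O(sign_receipt → update_certificate), and O(sign_receipt) is already established, so O(update_certificate).
Premises 2, 4, 6, 7, 8, 10 do not contribute to this derivation.
Hence update_certificate is obligatory.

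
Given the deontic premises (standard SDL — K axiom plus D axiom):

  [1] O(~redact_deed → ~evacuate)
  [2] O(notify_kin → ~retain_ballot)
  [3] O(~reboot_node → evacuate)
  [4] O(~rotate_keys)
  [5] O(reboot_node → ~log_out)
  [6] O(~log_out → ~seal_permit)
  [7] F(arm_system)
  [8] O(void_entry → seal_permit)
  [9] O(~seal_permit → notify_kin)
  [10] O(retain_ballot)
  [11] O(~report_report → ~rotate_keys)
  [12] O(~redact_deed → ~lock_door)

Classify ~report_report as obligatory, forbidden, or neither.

Premise 11 is O(~report_report → ~rotate_keys); even if O(~rotate_keys) held, inferring O(~report_report) would be affirming the consequent — invalid.
No premise or chain of K-axiom applications forces O(~report_report), and none forces O(report_report). So ~report_report is neither obligatory nor forbidden under these norms.

Neither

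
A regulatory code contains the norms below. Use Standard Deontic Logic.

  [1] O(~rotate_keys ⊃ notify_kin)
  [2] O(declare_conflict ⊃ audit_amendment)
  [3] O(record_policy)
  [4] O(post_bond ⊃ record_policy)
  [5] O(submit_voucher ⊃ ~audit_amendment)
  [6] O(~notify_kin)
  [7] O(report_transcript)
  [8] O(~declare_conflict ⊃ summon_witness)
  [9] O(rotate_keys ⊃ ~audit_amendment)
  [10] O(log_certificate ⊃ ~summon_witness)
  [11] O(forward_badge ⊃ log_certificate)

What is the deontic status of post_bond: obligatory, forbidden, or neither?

Premise 4 is O(post_bond ⊃ record_policy); even if O(record_policy) held, inferring O(post_bond) would be affirming the consequent — invalid.
No premise or chain of K-axiom applications forces O(post_bond), and none forces O(~post_bond). So post_bond is neither obligatory nor forbidden under these norms.

Neither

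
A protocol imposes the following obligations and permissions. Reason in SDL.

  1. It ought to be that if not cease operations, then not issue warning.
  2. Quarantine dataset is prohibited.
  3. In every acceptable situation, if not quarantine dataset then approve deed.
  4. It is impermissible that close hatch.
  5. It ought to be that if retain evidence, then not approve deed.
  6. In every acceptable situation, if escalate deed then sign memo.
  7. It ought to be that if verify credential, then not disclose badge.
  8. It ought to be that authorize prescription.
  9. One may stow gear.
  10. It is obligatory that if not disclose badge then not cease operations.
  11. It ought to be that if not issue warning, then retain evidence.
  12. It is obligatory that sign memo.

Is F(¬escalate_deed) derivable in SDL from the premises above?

Premise 6 is O(escalate_deed → sign_memo); even if O(sign_memo) held, inferring O(escalate_deed) would be affirming the consequent — invalid.
No other premise forces O(escalate_deed). An ideal world satisfying every premise can still have ¬escalate_deed true, so F(¬escalate_deed) is not derivable.

No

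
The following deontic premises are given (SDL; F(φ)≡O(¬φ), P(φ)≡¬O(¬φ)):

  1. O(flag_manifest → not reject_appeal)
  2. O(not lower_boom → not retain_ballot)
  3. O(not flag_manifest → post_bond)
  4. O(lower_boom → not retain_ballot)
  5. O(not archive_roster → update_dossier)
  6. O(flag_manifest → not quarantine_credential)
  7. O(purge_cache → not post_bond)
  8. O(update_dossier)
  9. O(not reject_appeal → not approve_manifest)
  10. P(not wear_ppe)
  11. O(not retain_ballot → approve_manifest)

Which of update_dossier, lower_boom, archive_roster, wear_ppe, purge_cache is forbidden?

purge_cache

By case analysis on not lower_boom: premise 2 gives O(not lower_boom → not retain_ballot) and premise 4 gives O(lower_boom → not retain_ballot), so O(not retain_ballot) either way.
Applying K to premise 11 (O(not retain_ballot → approve_manifest)) and O(not retain_ballot) yields O(approve_manifest).
Premise 9 is O(not reject_appeal → not approve_manifest); contrapositively O(approve_manifest → reject_appeal). Since O(approve_manifest) holds, K gives O(reject_appeal).
Premise 1, O(flag_manifest → not reject_appeal), contraposes to O(reject_appeal → not flag_manifest); with O(reject_appeal) we get O(not flag_manifest).
From O(not flag_manifest) and premise 3, O(not flag_manifest → post_bond), we obtain O(post_bond).
Premise 7, O(purge_cache → not post_bond), contraposes to O(post_bond → not purge_cache); with O(post_bond) we get O(not purge_cache).
So O(not purge_cache) holds, i.e. purge_cache is forbidden. None of the other listed options is forbidden under the premises.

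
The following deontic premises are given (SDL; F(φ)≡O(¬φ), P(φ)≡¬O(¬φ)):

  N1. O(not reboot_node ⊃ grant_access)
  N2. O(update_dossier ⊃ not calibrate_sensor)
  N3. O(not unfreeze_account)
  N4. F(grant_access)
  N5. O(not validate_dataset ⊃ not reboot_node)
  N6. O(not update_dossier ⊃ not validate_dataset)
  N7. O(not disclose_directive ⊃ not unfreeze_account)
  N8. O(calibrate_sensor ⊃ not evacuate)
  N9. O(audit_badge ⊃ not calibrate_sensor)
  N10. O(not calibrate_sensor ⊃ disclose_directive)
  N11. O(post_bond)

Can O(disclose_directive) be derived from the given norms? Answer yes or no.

Premise 4, F(grant_access), is equivalent to O(not grant_access).
Premise 1 is O(not reboot_node ⊃ grant_access); contrapositively O(not grant_access ⊃ reboot_node). Since O(not grant_access) holds, K gives O(reboot_node).
Premise 5, O(not validate_dataset ⊃ not reboot_node), contraposes to O(reboot_node ⊃ validate_dataset); with O(reboot_node) we get O(validate_dataset).
Premise 6 is O(not update_dossier ⊃ not validate_dataset); contrapositively O(validate_dataset ⊃ update_dossier). Since O(validate_dataset) holds, K gives O(update_dossier).
Premise 2 is O(update_dossier ⊃ not calibrate_sensor); since O(update_dossier), deontic closure gives O(not calibrate_sensor).
Premise 10 is O(not calibrate_sensor ⊃ disclose_directive); since O(not calibrate_sensor), deontic closure gives O(disclose_directive).
Premises 3, 7, 8, 9, 11 do not contribute to this derivation.
So O(disclose_directive) follows.

Yes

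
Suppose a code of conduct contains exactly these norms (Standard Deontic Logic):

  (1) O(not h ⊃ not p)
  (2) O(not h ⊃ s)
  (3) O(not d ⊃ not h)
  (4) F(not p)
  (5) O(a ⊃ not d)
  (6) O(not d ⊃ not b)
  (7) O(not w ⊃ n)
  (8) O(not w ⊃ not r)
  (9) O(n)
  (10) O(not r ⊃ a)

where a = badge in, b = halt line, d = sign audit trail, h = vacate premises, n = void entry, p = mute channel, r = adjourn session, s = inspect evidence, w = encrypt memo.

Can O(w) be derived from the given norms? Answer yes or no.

F(not p) at premise 4 means O(p).
The contrapositive of premise 1 (O(not h ⊃ not p)) is O(p ⊃ h), and O(p) is already established, so O(h).
The contrapositive of premise 3 (O(not d ⊃ not h)) is O(h ⊃ d), and O(h) is already established, so O(d).
The contrapositive of premise 5 (O(a ⊃ not d)) is O(d ⊃ not a), and O(d) is already established, so O(not a).
The contrapositive of premise 10 (O(not r ⊃ a)) is O(not a ⊃ r), and O(not a) is already established, so O(r).
The contrapositive of premise 8 (O(not w ⊃ not r)) is O(r ⊃ w), and O(r) is already established, so O(w).
Premises 2, 6, 7, 9 do not contribute to this derivation.
So O(w) follows.

Yes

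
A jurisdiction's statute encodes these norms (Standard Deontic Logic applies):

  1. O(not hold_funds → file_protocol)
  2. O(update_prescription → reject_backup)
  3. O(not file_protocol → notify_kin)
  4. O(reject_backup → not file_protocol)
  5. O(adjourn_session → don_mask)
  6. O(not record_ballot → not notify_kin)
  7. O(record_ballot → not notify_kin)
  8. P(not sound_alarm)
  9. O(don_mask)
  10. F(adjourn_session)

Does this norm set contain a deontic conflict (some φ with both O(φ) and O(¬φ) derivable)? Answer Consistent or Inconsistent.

Consistent

Premise 5 is O(adjourn_session → don_mask); even if O(don_mask) held, inferring O(adjourn_session) would be affirming the consequent — invalid.
So O(adjourn_session) is not derivable, and the apparent clash with O(not adjourn_session) does not arise.
A world satisfying every obligation exists (e.g. adjourn_session=false, don_mask=true, file_protocol=true, hold_funds=false, notify_kin=false, record_ballot=false, reject_backup=false, sound_alarm=false, update_prescription=false); no atom is both obligatory and forbidden, so the set is consistent.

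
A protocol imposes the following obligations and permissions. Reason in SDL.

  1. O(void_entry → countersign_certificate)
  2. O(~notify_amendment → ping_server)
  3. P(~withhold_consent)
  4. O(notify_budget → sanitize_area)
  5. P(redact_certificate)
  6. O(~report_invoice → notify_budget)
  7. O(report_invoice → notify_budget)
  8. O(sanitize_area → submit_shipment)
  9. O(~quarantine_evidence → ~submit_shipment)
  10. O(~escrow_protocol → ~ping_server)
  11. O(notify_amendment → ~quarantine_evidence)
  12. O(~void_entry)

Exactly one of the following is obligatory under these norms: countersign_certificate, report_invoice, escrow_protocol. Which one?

By case analysis on ~report_invoice: premise 6 gives O(~report_invoice → notify_budget) and premise 7 gives O(report_invoice → notify_budget), so O(notify_budget) either way.
Applying K to premise 4 (O(notify_budget → sanitize_area)) and O(notify_budget) yields O(sanitize_area).
From O(sanitize_area) and premise 8, O(sanitize_area → submit_shipment), we obtain O(submit_shipment).
Premise 9, O(~quarantine_evidence → ~submit_shipment), contraposes to O(submit_shipment → quarantine_evidence); with O(submit_shipment) we get O(quarantine_evidence).
Premise 11 is O(notify_amendment → ~quarantine_evidence); contrapositively O(quarantine_evidence → ~notify_amendment). Since O(quarantine_evidence) holds, K gives O(~notify_amendment).
With premise 2, O(~notify_amendment → ping_server), the K-axiom yields O(ping_server).
Premise 10 is O(~escrow_protocol → ~ping_server); contrapositively O(ping_server → escrow_protocol). Since O(ping_server) holds, K gives O(escrow_protocol).
So O(escrow_protocol) holds — escrow_protocol is obligatory. None of the other listed options is made obligatory by any chain of premises.

escrow_protocol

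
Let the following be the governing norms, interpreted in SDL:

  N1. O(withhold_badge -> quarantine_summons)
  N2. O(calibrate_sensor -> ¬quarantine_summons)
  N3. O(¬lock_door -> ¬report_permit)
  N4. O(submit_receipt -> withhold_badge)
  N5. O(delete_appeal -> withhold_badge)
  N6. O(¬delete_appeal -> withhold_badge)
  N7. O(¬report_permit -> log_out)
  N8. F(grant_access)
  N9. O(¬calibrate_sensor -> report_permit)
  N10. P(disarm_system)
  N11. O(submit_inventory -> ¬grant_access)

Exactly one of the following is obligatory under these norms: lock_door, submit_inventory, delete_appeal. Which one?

Premises 5 and 6 cover both cases: O(delete_appeal -> withhold_badge) and O(¬delete_appeal -> withhold_badge). Since delete_appeal ∨ ¬delete_appeal is a tautology, O(withhold_badge) follows.
Premise 1 is O(withhold_badge -> quarantine_summons); since O(withhold_badge), deontic closure gives O(quarantine_summons).
Premise 2, O(calibrate_sensor -> ¬quarantine_summons), contraposes to O(quarantine_summons -> ¬calibrate_sensor); with O(quarantine_summons) we get O(¬calibrate_sensor).
Applying K to premise 9 (O(¬calibrate_sensor -> report_permit)) and O(¬calibrate_sensor) yields O(report_permit).
Premise 3 is O(¬lock_door -> ¬report_permit); contrapositively O(report_permit -> lock_door). Since O(report_permit) holds, K gives O(lock_door).
So O(lock_door) holds — lock_door is obligatory. None of the other listed options is made obligatory by any chain of premises.

lock_door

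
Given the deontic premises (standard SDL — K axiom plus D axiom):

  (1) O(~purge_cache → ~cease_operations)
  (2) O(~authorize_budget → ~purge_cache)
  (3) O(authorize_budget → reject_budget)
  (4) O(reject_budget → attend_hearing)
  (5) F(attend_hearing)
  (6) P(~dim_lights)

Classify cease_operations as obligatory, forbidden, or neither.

Premise 5 is F(attend_hearing), i.e. O(~attend_hearing).
The contrapositive of premise 4 (O(reject_budget → attend_hearing)) is O(~attend_hearing → ~reject_budget), and O(~attend_hearing) is already established, so O(~reject_budget).
Premise 3 is O(authorize_budget → reject_budget); contrapositively O(~reject_budget → ~authorize_budget). Since O(~reject_budget) holds, K gives O(~authorize_budget).
Premise 2 is O(~authorize_budget → ~purge_cache); since O(~authorize_budget), deontic closure gives O(~purge_cache).
Premise 1 is O(~purge_cache → ~cease_operations); since O(~purge_cache), deontic closure gives O(~cease_operations).
Premise 6 does not contribute to this derivation.
Thus O(~cease_operations), which is F(cease_operations): cease_operations is forbidden.

Forbidden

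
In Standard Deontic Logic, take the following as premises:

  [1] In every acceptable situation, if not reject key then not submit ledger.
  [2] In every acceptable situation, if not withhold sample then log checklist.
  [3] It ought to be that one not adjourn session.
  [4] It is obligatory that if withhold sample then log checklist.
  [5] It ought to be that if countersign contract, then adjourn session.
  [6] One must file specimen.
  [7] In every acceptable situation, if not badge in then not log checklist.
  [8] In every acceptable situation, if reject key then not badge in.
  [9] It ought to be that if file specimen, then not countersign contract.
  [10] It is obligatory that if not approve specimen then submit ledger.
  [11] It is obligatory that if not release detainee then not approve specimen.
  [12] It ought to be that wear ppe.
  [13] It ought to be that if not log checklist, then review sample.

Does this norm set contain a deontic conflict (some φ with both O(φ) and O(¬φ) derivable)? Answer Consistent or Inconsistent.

Consistent

Premise 5 is O(countersign_contract → adjourn_session), but O(countersign_contract) is not derivable from the premises, so it does not yield O(adjourn_session).
So O(adjourn_session) is not derivable, and the apparent clash with O(¬adjourn_session) does not arise.
A world satisfying every obligation exists (e.g. adjourn_session=false, approve_specimen=true, badge_in=true, countersign_contract=false, file_specimen=true, log_checklist=true, reject_key=false, release_detainee=true, review_sample=false, submit_ledger=false, wear_ppe=true, withhold_sample=false); no atom is both obligatory and forbidden, so the set is consistent.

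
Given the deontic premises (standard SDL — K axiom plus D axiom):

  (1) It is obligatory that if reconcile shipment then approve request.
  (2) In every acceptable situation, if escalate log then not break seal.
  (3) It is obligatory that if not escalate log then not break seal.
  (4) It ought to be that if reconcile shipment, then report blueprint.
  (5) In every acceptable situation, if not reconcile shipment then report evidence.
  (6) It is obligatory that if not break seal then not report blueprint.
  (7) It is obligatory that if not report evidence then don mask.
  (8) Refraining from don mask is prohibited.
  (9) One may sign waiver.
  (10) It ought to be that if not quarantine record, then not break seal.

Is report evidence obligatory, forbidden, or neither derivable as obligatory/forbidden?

Premises 2 and 3 are O(escalate_log → ¬break_seal) and O(¬escalate_log → ¬break_seal); every ideal world satisfies escalate_log or ¬escalate_log, so in either case ¬break_seal holds — hence O(¬break_seal).
With premise 6, O(¬break_seal → ¬report_blueprint), the K-axiom yields O(¬report_blueprint).
Premise 4, O(reconcile_shipment → report_blueprint), contraposes to O(¬report_blueprint → ¬reconcile_shipment); with O(¬report_blueprint) we get O(¬reconcile_shipment).
From O(¬reconcile_shipment) and premise 5, O(¬reconcile_shipment → report_evidence), we obtain O(report_evidence).
Premises 1, 7, 8, 9, 10 do not contribute to this derivation.
Hence report_evidence is obligatory.

Obligatory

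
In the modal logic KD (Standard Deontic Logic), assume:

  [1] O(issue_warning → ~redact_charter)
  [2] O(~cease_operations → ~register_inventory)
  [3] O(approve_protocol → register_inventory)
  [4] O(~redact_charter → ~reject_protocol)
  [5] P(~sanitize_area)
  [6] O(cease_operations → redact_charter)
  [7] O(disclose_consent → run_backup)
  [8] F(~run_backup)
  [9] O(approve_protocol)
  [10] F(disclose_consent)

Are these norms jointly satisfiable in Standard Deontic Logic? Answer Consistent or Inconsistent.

Premise 7 is O(disclose_consent → run_backup); even if O(run_backup) held, inferring O(disclose_consent) would be affirming the consequent — invalid.
So O(disclose_consent) is not derivable, and the apparent clash with O(~disclose_consent) does not arise.
A world satisfying every obligation exists (e.g. approve_protocol=true, cease_operations=true, disclose_consent=false, issue_warning=false, redact_charter=true, register_inventory=true, reject_protocol=false, run_backup=true, sanitize_area=false); no atom is both obligatory and forbidden, so the set is consistent.

Consistent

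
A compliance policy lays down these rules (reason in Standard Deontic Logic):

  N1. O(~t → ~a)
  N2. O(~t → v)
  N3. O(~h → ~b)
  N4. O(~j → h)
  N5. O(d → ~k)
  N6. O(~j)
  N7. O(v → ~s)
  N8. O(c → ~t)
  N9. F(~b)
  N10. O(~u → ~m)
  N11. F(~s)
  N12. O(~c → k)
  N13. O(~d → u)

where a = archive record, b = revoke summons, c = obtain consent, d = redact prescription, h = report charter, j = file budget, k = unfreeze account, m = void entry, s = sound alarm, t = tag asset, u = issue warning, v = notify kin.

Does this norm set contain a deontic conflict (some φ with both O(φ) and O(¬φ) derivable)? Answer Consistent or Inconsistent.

Consistent

Premise 3 is O(~h → ~b), but O(~h) is not derivable from the premises, so it does not yield O(~b).
So O(~b) is not derivable, and the apparent clash with O(b) does not arise.
A world satisfying every obligation exists (e.g. a=false, b=true, c=false, d=false, h=true, j=false, k=true, m=false, s=true, t=true, u=true, v=false); no atom is both obligatory and forbidden, so the set is consistent.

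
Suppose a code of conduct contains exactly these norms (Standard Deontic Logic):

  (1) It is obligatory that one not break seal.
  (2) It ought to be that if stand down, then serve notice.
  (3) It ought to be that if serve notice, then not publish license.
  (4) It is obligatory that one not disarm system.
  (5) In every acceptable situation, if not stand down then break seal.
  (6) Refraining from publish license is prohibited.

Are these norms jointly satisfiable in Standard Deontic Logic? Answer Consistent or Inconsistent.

Inconsistent

From premise 1 we have O(¬break_seal).
Premise 5, O(¬stand_down → break_seal), contraposes to O(¬break_seal → stand_down); with O(¬break_seal) we get O(stand_down).
With premise 2, O(stand_down → serve_notice), the K-axiom yields O(serve_notice).
Applying K to premise 3 (O(serve_notice → ¬publish_license)) and O(serve_notice) yields O(¬publish_license).
But premise 6, F(¬publish_license), means O(publish_license).
We now have both O(¬publish_license) and O(publish_license) — publish_license is simultaneously obligatory and forbidden, violating the D-axiom.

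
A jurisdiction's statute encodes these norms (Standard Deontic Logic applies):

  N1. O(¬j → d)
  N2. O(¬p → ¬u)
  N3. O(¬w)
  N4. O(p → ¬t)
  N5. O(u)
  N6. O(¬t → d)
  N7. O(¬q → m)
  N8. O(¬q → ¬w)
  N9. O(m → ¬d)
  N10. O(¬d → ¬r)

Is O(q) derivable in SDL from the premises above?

Yes

Premise 5 states O(u) outright.
Premise 2, O(¬p → ¬u), contraposes to O(u → p); with O(u) we get O(p).
Applying K to premise 4 (O(p → ¬t)) and O(p) yields O(¬t).
Applying K to premise 6 (O(¬t → d)) and O(¬t) yields O(d).
Premise 9 is O(m → ¬d); contrapositively O(d → ¬m). Since O(d) holds, K gives O(¬m).
Premise 7, O(¬q → m), contraposes to O(¬m → q); with O(¬m) we get O(q).
Premises 1, 3, 8, 10 do not contribute to this derivation.
So O(q) follows.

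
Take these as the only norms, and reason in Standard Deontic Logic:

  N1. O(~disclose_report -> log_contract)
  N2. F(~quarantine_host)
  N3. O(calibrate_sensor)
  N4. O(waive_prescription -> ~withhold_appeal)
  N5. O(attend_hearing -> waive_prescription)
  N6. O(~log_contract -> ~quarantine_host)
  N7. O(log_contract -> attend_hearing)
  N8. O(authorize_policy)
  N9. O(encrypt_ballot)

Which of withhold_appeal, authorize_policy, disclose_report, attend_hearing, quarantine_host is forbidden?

Premise 2, F(~quarantine_host), is equivalent to O(quarantine_host).
Premise 6, O(~log_contract -> ~quarantine_host), contraposes to O(quarantine_host -> log_contract); with O(quarantine_host) we get O(log_contract).
From O(log_contract) and premise 7, O(log_contract -> attend_hearing), we obtain O(attend_hearing).
Applying K to premise 5 (O(attend_hearing -> waive_prescription)) and O(attend_hearing) yields O(waive_prescription).
From O(waive_prescription) and premise 4, O(waive_prescription -> ~withhold_appeal), we obtain O(~withhold_appeal).
So O(~withhold_appeal) holds, i.e. withhold_appeal is forbidden. None of the other listed options is forbidden under the premises.

withhold_appeal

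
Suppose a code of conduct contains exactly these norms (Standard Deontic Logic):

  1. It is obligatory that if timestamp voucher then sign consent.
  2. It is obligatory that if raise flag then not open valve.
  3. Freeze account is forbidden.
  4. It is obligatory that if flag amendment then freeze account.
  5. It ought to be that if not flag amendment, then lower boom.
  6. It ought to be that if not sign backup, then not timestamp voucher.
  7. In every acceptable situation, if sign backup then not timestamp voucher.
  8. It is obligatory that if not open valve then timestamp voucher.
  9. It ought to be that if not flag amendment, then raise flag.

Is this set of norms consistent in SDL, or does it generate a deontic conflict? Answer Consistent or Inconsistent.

Inconsistent

Premises 7 and 6 cover both cases: O(sign_backup → ¬timestamp_voucher) and O(¬sign_backup → ¬timestamp_voucher). Since sign_backup ∨ ¬sign_backup is a tautology, O(¬timestamp_voucher) follows.
Premise 8, O(¬open_valve → timestamp_voucher), contraposes to O(¬timestamp_voucher → open_valve); with O(¬timestamp_voucher) we get O(open_valve).
Premise 2, O(raise_flag → ¬open_valve), contraposes to O(open_valve → ¬raise_flag); with O(open_valve) we get O(¬raise_flag).
Premise 9, O(¬flag_amendment → raise_flag), contraposes to O(¬raise_flag → flag_amendment); with O(¬raise_flag) we get O(flag_amendment).
Premise 4 is O(flag_amendment → freeze_account); since O(flag_amendment), deontic closure gives O(freeze_account).
Yet premise 3 is F(freeze_account), i.e. O(¬freeze_account).
We now have both O(freeze_account) and O(¬freeze_account) — freeze_account is simultaneously obligatory and forbidden, violating the D-axiom.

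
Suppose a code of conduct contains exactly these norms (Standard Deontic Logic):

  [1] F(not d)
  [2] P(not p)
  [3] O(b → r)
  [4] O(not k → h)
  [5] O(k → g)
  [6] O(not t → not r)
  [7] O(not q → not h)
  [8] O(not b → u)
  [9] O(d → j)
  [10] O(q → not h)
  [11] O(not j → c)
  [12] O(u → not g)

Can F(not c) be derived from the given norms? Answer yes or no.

No

Premise 11 is O(not j → c), but O(not j) is not derivable from the premises, so it does not yield O(c).
No other premise forces O(c). An ideal world satisfying every premise can still have not c true, so F(not c) is not derivable.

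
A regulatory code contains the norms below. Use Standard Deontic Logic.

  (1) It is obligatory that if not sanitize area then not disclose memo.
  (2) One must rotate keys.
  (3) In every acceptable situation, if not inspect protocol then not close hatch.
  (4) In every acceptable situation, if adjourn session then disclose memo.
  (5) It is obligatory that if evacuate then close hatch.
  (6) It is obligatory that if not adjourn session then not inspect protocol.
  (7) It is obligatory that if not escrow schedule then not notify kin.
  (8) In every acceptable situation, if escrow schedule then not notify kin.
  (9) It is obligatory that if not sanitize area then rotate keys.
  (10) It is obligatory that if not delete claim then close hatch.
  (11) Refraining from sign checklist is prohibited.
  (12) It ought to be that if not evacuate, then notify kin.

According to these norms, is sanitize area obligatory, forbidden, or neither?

Premises 7 and 8 cover both cases: O(¬escrow_schedule → ¬notify_kin) and O(escrow_schedule → ¬notify_kin). Since ¬escrow_schedule ∨ escrow_schedule is a tautology, O(¬notify_kin) follows.
Premise 12, O(¬evacuate → notify_kin), contraposes to O(¬notify_kin → evacuate); with O(¬notify_kin) we get O(evacuate).
With premise 5, O(evacuate → close_hatch), the K-axiom yields O(close_hatch).
The contrapositive of premise 3 (O(¬inspect_protocol → ¬close_hatch)) is O(close_hatch → inspect_protocol), and O(close_hatch) is already established, so O(inspect_protocol).
Premise 6 is O(¬adjourn_session → ¬inspect_protocol); contrapositively O(inspect_protocol → adjourn_session). Since O(inspect_protocol) holds, K gives O(adjourn_session).
Premise 4 is O(adjourn_session → disclose_memo); since O(adjourn_session), deontic closure gives O(disclose_memo).
The contrapositive of premise 1 (O(¬sanitize_area → ¬disclose_memo)) is O(disclose_memo → sanitize_area), and O(disclose_memo) is already established, so O(sanitize_area).
Premises 2, 9, 10, 11 do not contribute to this derivation.
Hence sanitize_area is obligatory.

Obligatory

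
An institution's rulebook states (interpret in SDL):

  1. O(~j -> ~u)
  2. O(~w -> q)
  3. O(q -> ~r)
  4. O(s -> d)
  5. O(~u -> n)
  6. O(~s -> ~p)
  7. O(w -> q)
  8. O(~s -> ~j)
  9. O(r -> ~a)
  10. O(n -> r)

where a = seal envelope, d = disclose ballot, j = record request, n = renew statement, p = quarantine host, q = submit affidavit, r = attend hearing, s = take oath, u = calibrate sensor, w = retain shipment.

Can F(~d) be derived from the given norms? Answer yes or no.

Yes

Premises 7 and 2 cover both cases: O(w -> q) and O(~w -> q). Since w ∨ ~w is a tautology, O(q) follows.
Applying K to premise 3 (O(q -> ~r)) and O(q) yields O(~r).
Premise 10, O(n -> r), contraposes to O(~r -> ~n); with O(~r) we get O(~n).
Premise 5, O(~u -> n), contraposes to O(~n -> u); with O(~n) we get O(u).
Premise 1 is O(~j -> ~u); contrapositively O(u -> j). Since O(u) holds, K gives O(j).
Premise 8 is O(~s -> ~j); contrapositively O(j -> s). Since O(j) holds, K gives O(s).
With premise 4, O(s -> d), the K-axiom yields O(d).
Premises 6, 9 do not contribute to this derivation.
So O(d) holds, i.e. F(~d). The claim follows.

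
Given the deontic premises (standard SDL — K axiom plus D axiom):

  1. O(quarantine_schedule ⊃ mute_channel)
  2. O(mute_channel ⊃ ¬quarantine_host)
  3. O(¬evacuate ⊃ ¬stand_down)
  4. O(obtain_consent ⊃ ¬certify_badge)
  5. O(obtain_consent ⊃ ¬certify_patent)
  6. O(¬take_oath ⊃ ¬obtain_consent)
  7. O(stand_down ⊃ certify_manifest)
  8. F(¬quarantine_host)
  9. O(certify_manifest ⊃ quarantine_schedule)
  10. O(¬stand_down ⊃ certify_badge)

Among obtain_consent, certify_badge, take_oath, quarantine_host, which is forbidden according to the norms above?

Premise 8, F(¬quarantine_host), is equivalent to O(quarantine_host).
Premise 2 is O(mute_channel ⊃ ¬quarantine_host); contrapositively O(quarantine_host ⊃ ¬mute_channel). Since O(quarantine_host) holds, K gives O(¬mute_channel).
Premise 1 is O(quarantine_schedule ⊃ mute_channel); contrapositively O(¬mute_channel ⊃ ¬quarantine_schedule). Since O(¬mute_channel) holds, K gives O(¬quarantine_schedule).
Premise 9, O(certify_manifest ⊃ quarantine_schedule), contraposes to O(¬quarantine_schedule ⊃ ¬certify_manifest); with O(¬quarantine_schedule) we get O(¬certify_manifest).
Premise 7, O(stand_down ⊃ certify_manifest), contraposes to O(¬certify_manifest ⊃ ¬stand_down); with O(¬certify_manifest) we get O(¬stand_down).
With premise 10, O(¬stand_down ⊃ certify_badge), the K-axiom yields O(certify_badge).
The contrapositive of premise 4 (O(obtain_consent ⊃ ¬certify_badge)) is O(certify_badge ⊃ ¬obtain_consent), and O(certify_badge) is already established, so O(¬obtain_consent).
So O(¬obtain_consent) holds, i.e. obtain_consent is forbidden. None of the other listed options is forbidden under the premises.

obtain_consent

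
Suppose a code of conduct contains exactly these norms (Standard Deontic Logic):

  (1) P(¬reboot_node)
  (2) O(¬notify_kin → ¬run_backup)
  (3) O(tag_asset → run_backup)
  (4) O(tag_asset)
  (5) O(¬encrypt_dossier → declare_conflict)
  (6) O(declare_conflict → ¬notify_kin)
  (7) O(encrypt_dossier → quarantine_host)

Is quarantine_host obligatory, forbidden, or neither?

Obligatory

Premise 4 gives O(tag_asset).
From O(tag_asset) and premise 3, O(tag_asset → run_backup), we obtain O(run_backup).
Premise 2, O(¬notify_kin → ¬run_backup), contraposes to O(run_backup → notify_kin); with O(run_backup) we get O(notify_kin).
The contrapositive of premise 6 (O(declare_conflict → ¬notify_kin)) is O(notify_kin → ¬declare_conflict), and O(notify_kin) is already established, so O(¬declare_conflict).
Premise 5, O(¬encrypt_dossier → declare_conflict), contraposes to O(¬declare_conflict → encrypt_dossier); with O(¬declare_conflict) we get O(encrypt_dossier).
From O(encrypt_dossier) and premise 7, O(encrypt_dossier → quarantine_host), we obtain O(quarantine_host).
Premise 1 does not contribute to this derivation.
Hence quarantine_host is obligatory.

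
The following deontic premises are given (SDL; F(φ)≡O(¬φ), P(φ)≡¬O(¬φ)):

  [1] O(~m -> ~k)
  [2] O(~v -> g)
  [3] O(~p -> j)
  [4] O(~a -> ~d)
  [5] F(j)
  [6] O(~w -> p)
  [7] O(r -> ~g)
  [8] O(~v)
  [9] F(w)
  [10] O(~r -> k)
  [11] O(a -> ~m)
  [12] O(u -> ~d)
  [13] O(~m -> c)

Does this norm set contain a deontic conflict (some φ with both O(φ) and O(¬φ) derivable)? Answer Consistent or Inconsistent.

Consistent

Premise 3 is O(~p -> j), but O(~p) is not derivable from the premises, so it does not yield O(j).
So O(j) is not derivable, and the apparent clash with O(~j) does not arise.
A world satisfying every obligation exists (e.g. a=false, c=false, d=false, g=true, j=false, k=true, m=true, p=true, r=false, u=false, v=false, w=false); no atom is both obligatory and forbidden, so the set is consistent.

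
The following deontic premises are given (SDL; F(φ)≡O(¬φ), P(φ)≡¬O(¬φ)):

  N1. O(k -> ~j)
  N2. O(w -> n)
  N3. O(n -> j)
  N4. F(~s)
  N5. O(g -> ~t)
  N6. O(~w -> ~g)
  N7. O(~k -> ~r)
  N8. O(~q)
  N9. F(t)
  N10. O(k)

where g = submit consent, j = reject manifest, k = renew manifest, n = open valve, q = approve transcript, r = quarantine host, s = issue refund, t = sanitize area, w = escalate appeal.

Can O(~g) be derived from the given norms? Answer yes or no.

Premise 10 states O(k) outright.
Premise 1 is O(k -> ~j); since O(k), deontic closure gives O(~j).
Premise 3, O(n -> j), contraposes to O(~j -> ~n); with O(~j) we get O(~n).
Premise 2, O(w -> n), contraposes to O(~n -> ~w); with O(~n) we get O(~w).
Premise 6 is O(~w -> ~g); since O(~w), deontic closure gives O(~g).
Premises 4, 5, 7, 8, 9 do not contribute to this derivation.
So O(~g) follows.

Yes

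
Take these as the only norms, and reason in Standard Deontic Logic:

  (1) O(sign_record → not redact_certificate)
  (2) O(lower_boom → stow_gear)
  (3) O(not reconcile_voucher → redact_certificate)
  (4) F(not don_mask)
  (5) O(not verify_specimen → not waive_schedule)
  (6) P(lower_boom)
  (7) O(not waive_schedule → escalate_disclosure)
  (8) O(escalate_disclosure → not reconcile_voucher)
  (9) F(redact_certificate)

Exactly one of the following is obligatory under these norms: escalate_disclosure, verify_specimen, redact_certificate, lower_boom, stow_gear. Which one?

F(redact_certificate) at premise 9 means O(not redact_certificate).
Premise 3 is O(not reconcile_voucher → redact_certificate); contrapositively O(not redact_certificate → reconcile_voucher). Since O(not redact_certificate) holds, K gives O(reconcile_voucher).
Premise 8 is O(escalate_disclosure → not reconcile_voucher); contrapositively O(reconcile_voucher → not escalate_disclosure). Since O(reconcile_voucher) holds, K gives O(not escalate_disclosure).
Premise 7 is O(not waive_schedule → escalate_disclosure); contrapositively O(not escalate_disclosure → waive_schedule). Since O(not escalate_disclosure) holds, K gives O(waive_schedule).
Premise 5, O(not verify_specimen → not waive_schedule), contraposes to O(waive_schedule → verify_specimen); with O(waive_schedule) we get O(verify_specimen).
So O(verify_specimen) holds — verify_specimen is obligatory. None of the other listed options is made obligatory by any chain of premises.

verify_specimen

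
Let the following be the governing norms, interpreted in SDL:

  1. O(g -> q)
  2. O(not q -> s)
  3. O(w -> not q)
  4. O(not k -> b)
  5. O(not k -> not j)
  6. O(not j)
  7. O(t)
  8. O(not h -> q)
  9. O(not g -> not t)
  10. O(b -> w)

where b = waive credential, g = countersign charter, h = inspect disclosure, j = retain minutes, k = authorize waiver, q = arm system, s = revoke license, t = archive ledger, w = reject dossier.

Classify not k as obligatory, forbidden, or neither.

Premise 7 gives O(t).
Premise 9 is O(not g -> not t); contrapositively O(t -> g). Since O(t) holds, K gives O(g).
Applying K to premise 1 (O(g -> q)) and O(g) yields O(q).
The contrapositive of premise 3 (O(w -> not q)) is O(q -> not w), and O(q) is already established, so O(not w).
Premise 10 is O(b -> w); contrapositively O(not w -> not b). Since O(not w) holds, K gives O(not b).
Premise 4 is O(not k -> b); contrapositively O(not b -> k). Since O(not b) holds, K gives O(k).
Premises 2, 5, 6, 8 do not contribute to this derivation.
Thus O(k), which is F(not k): not k is forbidden.

Forbidden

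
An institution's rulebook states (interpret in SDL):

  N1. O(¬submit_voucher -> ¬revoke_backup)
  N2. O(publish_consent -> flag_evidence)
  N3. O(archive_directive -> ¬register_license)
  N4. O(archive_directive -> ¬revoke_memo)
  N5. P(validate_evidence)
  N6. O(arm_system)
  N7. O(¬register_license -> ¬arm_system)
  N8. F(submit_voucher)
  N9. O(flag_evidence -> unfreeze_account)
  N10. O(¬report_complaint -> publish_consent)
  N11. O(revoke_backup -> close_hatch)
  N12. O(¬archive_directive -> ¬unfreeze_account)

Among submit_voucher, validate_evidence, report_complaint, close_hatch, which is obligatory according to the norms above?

report_complaint

Premise 6 gives O(arm_system).
Premise 7, O(¬register_license -> ¬arm_system), contraposes to O(arm_system -> register_license); with O(arm_system) we get O(register_license).
The contrapositive of premise 3 (O(archive_directive -> ¬register_license)) is O(register_license -> ¬archive_directive), and O(register_license) is already established, so O(¬archive_directive).
From O(¬archive_directive) and premise 12, O(¬archive_directive -> ¬unfreeze_account), we obtain O(¬unfreeze_account).
Premise 9, O(flag_evidence -> unfreeze_account), contraposes to O(¬unfreeze_account -> ¬flag_evidence); with O(¬unfreeze_account) we get O(¬flag_evidence).
Premise 2 is O(publish_consent -> flag_evidence); contrapositively O(¬flag_evidence -> ¬publish_consent). Since O(¬flag_evidence) holds, K gives O(¬publish_consent).
Premise 10 is O(¬report_complaint -> publish_consent); contrapositively O(¬publish_consent -> report_complaint). Since O(¬publish_consent) holds, K gives O(report_complaint).
So O(report_complaint) holds — report_complaint is obligatory. None of the other listed options is made obligatory by any chain of premises.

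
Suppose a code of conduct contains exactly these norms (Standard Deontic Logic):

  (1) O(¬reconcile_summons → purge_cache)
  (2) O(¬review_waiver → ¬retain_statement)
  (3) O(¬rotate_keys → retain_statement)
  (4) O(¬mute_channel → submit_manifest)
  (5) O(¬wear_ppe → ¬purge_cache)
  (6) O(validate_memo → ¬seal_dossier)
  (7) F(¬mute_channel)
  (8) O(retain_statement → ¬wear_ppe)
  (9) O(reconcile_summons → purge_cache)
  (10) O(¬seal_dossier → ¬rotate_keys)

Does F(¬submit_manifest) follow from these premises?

No

Premise 4 is O(¬mute_channel → submit_manifest), but O(¬mute_channel) is not derivable from the premises, so it does not yield O(submit_manifest).
No other premise forces O(submit_manifest). An ideal world satisfying every premise can still have ¬submit_manifest true, so F(¬submit_manifest) is not derivable.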